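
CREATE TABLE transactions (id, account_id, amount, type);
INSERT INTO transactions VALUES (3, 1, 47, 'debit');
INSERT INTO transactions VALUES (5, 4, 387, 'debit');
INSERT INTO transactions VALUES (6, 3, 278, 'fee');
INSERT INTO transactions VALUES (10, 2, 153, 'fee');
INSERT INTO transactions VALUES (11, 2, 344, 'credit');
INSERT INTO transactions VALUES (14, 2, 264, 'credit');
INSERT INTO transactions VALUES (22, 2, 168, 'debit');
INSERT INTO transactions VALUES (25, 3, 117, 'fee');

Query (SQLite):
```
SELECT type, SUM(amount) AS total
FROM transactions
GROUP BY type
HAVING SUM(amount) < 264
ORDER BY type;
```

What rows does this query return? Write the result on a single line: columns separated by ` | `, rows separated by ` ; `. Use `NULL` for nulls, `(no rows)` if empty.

(no rows)

Partition transactions by type; compute SUM(amount) within each group.
HAVING: keep groups where SUM(amount) < 264.
  credit: ids {11, 14} → SUM(amount)=608
  debit: ids {3, 5, 22} → SUM(amount)=602
  fee: ids {6, 10, 25} → SUM(amount)=548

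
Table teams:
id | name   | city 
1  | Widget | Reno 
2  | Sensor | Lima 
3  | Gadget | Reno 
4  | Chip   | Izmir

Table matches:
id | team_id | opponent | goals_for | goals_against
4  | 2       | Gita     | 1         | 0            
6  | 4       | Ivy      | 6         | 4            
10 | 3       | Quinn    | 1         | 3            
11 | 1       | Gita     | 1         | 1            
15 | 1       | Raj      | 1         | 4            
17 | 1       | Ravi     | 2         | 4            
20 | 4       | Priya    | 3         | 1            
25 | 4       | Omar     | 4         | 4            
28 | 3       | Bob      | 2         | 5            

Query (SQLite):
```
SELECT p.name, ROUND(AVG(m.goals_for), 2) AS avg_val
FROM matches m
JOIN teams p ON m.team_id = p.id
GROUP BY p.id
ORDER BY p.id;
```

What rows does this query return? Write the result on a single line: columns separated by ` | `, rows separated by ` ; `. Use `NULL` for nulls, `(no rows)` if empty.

Widget | 1.33 ; Sensor | 1 ; Gadget | 1.5 ; Chip | 4.33

Join each matches row to its teams via team_id.
Group joined rows by teams.id; compute ROUND(AVG(m.goals_for), 2) per group.
  1: ids {11, 15, 17} → ROUND(AVG(m.goals_for), 2)=1.33
  2: ids {4} → ROUND(AVG(m.goals_for), 2)=1
  3: ids {10, 28} → ROUND(AVG(m.goals_for), 2)=1.5
  4: ids {6, 20, 25} → ROUND(AVG(m.goals_for), 2)=4.33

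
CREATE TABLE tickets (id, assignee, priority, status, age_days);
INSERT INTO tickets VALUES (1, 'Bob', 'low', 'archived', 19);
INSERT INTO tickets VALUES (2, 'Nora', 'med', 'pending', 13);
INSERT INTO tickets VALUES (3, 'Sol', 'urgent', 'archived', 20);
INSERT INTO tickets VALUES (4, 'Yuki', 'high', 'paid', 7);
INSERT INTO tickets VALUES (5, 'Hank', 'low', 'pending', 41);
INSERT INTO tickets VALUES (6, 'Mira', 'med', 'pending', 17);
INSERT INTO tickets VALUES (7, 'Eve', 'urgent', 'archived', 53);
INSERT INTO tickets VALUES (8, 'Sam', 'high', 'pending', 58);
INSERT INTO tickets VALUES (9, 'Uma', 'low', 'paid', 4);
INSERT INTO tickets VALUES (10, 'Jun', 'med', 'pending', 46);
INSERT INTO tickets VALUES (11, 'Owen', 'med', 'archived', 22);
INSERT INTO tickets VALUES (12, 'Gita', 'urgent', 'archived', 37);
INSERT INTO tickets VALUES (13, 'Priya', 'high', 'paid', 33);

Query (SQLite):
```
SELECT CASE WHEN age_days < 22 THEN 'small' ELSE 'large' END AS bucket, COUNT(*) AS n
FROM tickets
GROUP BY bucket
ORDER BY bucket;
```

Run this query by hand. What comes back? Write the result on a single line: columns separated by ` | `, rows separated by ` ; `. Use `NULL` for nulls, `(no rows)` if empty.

large | 7 ; small | 6

Bucket rows by age_days < 22 → 'small' else 'large'; count each bucket.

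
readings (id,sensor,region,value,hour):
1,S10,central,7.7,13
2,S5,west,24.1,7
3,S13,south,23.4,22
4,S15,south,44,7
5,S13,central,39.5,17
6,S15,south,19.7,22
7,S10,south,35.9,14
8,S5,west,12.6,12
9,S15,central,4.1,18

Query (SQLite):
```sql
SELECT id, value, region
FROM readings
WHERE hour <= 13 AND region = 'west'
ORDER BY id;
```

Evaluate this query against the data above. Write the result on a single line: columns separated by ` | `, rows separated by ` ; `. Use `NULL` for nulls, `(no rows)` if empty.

2 | 24.1 | west ; 8 | 12.6 | west

hour <= 13: ids {1, 2, 4, 8}
region = 'west': ids {2, 8}
Combine with AND.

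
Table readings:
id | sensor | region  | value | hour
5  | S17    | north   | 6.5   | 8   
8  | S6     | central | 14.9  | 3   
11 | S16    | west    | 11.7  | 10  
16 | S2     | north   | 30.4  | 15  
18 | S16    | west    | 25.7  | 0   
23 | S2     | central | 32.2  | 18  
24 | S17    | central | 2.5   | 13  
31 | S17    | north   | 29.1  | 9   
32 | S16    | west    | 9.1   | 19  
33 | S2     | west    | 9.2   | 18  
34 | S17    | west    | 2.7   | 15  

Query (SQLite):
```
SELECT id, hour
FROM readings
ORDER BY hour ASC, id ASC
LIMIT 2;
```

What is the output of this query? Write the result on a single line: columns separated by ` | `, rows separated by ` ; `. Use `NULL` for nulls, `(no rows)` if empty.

18 | 0 ; 8 | 3

Sort by hour asc, tiebreak id asc: (0, id=18), (3, id=8), (8, id=5), (9, id=31), (10, id=11) …. Take first 2.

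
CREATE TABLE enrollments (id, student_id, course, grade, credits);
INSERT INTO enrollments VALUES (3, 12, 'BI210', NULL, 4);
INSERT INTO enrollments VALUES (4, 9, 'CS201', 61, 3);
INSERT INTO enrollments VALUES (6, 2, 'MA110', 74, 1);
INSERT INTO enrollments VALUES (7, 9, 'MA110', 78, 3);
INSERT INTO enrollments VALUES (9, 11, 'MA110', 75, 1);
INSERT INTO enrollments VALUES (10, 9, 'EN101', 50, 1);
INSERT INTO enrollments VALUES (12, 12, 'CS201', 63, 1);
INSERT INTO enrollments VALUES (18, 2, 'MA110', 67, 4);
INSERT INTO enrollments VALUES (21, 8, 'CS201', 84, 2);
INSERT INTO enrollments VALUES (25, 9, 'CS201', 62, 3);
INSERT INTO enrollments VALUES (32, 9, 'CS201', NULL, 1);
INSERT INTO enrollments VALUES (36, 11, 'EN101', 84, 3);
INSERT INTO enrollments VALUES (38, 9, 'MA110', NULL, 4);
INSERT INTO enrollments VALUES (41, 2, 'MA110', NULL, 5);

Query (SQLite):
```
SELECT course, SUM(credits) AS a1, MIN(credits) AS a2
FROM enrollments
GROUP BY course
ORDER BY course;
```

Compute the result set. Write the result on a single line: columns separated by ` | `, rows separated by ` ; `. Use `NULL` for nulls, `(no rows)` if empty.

Group enrollments by course.
Per group compute: SUM(credits), MIN(credits).
  BI210: ids {3} → SUM(credits)=4, MIN(credits)=4
  CS201: ids {4, 12, 21, 25, 32} → SUM(credits)=10, MIN(credits)=1
  EN101: ids {10, 36} → SUM(credits)=4, MIN(credits)=1
  MA110: ids {6, 7, 9, 18, 38, 41} → SUM(credits)=18, MIN(credits)=1

BI210 | 4 | 4 ; CS201 | 10 | 1 ; EN101 | 4 | 1 ; MA110 | 18 | 1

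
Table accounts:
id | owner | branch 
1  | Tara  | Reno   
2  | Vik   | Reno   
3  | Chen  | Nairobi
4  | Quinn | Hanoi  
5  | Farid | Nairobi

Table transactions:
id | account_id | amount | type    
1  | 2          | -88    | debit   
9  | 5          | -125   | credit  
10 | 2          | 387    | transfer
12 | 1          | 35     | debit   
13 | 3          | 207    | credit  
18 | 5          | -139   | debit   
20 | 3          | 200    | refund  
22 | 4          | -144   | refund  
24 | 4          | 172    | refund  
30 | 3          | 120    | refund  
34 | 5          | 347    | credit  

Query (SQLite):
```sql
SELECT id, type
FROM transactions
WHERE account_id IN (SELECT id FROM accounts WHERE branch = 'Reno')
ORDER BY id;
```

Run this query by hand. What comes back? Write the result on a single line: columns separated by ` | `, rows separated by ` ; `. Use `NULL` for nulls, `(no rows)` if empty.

1 | debit ; 10 | transfer ; 12 | debit

Inner query: accounts.id where branch = 'Reno'.
Outer: keep transactions rows whose account_id is in that set.
Inner query → {1, 2}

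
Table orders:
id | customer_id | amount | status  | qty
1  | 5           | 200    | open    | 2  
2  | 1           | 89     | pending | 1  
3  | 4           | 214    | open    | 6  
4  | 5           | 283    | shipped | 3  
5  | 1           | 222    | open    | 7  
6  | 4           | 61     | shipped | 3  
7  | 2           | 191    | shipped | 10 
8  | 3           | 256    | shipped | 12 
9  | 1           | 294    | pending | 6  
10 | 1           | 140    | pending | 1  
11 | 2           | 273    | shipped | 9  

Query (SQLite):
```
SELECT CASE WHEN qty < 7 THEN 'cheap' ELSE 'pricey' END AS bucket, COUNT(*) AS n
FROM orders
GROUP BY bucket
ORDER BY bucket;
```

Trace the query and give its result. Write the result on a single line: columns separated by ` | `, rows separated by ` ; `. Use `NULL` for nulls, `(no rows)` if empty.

cheap | 7 ; pricey | 4

Bucket rows by qty < 7 → 'cheap' else 'pricey'; count each bucket.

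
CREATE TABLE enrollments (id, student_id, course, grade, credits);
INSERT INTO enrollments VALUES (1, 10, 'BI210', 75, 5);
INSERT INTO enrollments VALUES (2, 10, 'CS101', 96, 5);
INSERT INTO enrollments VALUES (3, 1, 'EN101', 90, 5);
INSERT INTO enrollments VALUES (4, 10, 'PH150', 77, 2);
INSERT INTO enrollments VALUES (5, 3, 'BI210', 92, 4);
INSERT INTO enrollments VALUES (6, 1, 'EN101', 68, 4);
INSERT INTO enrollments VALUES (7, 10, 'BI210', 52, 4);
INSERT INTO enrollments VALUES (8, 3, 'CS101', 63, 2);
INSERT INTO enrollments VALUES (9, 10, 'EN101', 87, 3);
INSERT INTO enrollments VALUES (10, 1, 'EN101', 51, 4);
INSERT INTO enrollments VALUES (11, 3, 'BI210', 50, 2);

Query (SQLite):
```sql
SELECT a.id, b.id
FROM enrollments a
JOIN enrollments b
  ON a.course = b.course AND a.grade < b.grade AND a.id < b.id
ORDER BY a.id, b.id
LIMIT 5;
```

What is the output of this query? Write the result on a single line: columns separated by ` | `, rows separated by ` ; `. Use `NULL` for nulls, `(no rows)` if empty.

Pairs (a,b) with same course, a.grade < b.grade, a.id < b.id.
course groups: BI210:{1,5,7,11} CS101:{2,8} EN101:{3,6,9,10} PH150:{4}
Ordered by (a.id, b.id); first 5.

1 | 5 ; 6 | 9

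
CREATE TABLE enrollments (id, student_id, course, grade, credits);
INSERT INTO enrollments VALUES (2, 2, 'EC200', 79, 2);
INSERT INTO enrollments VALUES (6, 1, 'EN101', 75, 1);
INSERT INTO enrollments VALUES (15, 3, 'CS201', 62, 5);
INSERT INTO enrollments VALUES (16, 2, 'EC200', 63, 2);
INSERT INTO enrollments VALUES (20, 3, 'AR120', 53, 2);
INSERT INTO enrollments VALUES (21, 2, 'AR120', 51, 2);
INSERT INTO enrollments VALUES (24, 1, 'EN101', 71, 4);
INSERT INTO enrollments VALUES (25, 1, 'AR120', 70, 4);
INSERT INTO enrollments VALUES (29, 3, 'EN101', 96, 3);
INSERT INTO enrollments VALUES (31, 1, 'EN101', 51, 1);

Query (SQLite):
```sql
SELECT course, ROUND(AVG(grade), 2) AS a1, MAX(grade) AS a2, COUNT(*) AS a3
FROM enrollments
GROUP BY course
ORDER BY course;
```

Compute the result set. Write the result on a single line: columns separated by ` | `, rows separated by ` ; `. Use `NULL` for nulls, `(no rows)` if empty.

AR120 | 58 | 70 | 3 ; CS201 | 62 | 62 | 1 ; EC200 | 71 | 79 | 2 ; EN101 | 73.25 | 96 | 4

Group enrollments by course.
Per group compute: ROUND(AVG(grade), 2), MAX(grade), COUNT(*).
  AR120: ids {20, 21, 25} → ROUND(AVG(grade), 2)=58, MAX(grade)=70, COUNT(*)=3
  CS201: ids {15} → ROUND(AVG(grade), 2)=62, MAX(grade)=62, COUNT(*)=1
  EC200: ids {2, 16} → ROUND(AVG(grade), 2)=71, MAX(grade)=79, COUNT(*)=2
  EN101: ids {6, 24, 29, 31} → ROUND(AVG(grade), 2)=73.25, MAX(grade)=96, COUNT(*)=4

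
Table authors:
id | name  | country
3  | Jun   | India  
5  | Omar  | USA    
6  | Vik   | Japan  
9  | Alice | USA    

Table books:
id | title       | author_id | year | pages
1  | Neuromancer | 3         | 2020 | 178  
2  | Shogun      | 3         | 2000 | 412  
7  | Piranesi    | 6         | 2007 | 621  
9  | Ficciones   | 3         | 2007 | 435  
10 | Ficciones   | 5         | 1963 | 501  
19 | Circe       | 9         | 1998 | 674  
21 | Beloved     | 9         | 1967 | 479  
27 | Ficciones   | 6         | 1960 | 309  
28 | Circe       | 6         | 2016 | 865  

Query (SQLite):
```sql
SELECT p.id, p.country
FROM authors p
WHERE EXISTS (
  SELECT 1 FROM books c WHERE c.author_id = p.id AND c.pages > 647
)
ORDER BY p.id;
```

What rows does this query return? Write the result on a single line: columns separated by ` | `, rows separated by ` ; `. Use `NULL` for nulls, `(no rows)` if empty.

For each authors row, check whether any books with matching author_id has pages > 647.
Keep rows where that is true.

6 | Japan ; 9 | USA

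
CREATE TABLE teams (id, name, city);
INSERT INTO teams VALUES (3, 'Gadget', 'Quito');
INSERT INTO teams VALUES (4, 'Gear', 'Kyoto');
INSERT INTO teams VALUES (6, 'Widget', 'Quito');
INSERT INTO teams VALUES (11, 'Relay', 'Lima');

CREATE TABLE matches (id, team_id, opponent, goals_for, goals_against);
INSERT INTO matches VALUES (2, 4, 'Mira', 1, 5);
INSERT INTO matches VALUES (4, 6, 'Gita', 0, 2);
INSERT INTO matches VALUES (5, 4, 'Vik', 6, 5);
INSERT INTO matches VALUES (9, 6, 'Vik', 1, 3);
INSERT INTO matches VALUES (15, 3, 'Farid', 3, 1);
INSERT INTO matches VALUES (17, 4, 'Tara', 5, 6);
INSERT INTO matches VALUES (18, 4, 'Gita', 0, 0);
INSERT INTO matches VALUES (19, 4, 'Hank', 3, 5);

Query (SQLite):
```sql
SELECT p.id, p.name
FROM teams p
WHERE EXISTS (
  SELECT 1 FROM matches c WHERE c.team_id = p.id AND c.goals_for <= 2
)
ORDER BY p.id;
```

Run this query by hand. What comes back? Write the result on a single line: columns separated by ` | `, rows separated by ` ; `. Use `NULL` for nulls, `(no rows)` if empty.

4 | Gear ; 6 | Widget

For each teams row, check whether any matches with matching team_id has goals_for <= 2.
Keep rows where that is true.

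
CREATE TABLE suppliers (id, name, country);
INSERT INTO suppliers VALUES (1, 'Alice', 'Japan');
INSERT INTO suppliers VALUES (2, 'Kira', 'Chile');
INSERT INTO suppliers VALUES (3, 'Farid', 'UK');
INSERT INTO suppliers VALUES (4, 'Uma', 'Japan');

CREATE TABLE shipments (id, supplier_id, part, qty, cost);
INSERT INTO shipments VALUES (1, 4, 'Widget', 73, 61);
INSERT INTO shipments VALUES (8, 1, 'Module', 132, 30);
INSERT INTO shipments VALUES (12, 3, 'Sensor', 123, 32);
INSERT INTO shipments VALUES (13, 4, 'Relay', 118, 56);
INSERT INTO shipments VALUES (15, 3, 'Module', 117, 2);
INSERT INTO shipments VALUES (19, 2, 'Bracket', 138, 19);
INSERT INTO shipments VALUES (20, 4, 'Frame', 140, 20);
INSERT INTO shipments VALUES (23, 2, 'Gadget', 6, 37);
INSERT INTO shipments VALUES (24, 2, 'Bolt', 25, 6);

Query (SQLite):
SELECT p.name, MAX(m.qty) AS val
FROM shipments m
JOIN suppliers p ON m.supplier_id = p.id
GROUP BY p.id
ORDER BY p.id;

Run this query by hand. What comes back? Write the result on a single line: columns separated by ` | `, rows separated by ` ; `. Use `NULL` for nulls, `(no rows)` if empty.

Alice | 132 ; Kira | 138 ; Farid | 123 ; Uma | 140

Join each shipments row to its suppliers via supplier_id.
Group joined rows by suppliers.id; compute MAX(m.qty) per group.
  1: ids {8} → MAX(m.qty)=132
  2: ids {19, 23, 24} → MAX(m.qty)=138
  3: ids {12, 15} → MAX(m.qty)=123
  4: ids {1, 13, 20} → MAX(m.qty)=140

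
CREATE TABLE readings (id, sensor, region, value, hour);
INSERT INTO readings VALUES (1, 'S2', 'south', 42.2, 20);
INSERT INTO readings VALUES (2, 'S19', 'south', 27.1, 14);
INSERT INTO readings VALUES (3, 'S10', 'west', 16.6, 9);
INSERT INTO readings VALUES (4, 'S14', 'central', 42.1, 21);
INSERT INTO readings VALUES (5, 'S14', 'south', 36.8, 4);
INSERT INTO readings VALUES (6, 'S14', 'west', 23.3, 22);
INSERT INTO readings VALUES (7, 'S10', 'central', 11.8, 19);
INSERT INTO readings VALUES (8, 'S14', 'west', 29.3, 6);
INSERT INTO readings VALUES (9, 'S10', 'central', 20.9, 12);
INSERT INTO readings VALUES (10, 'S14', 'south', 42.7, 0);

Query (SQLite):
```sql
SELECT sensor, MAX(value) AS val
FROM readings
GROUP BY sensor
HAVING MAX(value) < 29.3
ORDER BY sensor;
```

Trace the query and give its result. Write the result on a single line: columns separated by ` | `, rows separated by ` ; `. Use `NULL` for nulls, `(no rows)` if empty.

S10 | 20.9 ; S19 | 27.1

Partition readings by sensor; compute MAX(value) within each group.
HAVING: keep groups where MAX(value) < 29.3.
  S10: ids {3, 7, 9} → MAX(value)=20.9
  S14: ids {4, 5, 6, 8, 10} → MAX(value)=42.7
  S19: ids {2} → MAX(value)=27.1
  S2: ids {1} → MAX(value)=42.2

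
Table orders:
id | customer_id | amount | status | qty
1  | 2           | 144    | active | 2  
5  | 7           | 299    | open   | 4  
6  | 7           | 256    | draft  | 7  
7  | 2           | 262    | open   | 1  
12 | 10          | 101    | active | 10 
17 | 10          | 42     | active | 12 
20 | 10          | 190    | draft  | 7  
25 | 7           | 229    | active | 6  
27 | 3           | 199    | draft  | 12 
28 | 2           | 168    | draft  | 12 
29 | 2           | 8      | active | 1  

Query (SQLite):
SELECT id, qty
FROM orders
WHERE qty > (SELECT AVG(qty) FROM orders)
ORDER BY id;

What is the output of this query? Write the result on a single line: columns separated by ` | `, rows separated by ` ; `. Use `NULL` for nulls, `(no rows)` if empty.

Scalar subquery: AVG(qty) over all orders rows = 6.727273 (≈; comparison uses full precision).
Keep rows where qty > that value.

6 | 7 ; 12 | 10 ; 17 | 12 ; 20 | 7 ; 27 | 12 ; 28 | 12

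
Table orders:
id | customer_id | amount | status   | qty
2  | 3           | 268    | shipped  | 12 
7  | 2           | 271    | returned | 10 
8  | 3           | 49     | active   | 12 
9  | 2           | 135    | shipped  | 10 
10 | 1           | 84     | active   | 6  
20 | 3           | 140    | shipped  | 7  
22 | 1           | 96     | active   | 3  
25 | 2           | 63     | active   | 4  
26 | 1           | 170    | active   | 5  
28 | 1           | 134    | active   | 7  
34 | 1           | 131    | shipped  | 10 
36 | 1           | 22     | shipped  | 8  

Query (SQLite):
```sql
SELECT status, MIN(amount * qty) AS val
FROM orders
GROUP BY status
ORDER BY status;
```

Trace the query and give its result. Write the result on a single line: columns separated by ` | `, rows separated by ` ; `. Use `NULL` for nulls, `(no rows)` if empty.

For each row compute amount * qty.
Group by status; take MIN of the expression per group.
  active: ids {8, 10, 22, 25, 26, 28} → MIN(amount * qty)=252
  returned: ids {7} → MIN(amount * qty)=2710
  shipped: ids {2, 9, 20, 34, 36} → MIN(amount * qty)=176

active | 252 ; returned | 2710 ; shipped | 176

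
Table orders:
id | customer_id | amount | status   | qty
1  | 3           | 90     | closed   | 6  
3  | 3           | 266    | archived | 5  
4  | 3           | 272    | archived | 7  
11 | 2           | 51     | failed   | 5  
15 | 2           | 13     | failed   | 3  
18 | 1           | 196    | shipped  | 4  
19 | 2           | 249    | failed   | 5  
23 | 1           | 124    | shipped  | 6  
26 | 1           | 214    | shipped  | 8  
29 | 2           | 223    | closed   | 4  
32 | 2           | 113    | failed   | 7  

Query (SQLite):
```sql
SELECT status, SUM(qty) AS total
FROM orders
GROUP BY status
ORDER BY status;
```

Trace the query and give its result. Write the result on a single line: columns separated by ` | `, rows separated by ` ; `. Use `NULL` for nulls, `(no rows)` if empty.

archived | 12 ; closed | 10 ; failed | 20 ; shipped | 18

Partition orders by status; compute SUM(qty) within each group.
  archived: ids {3, 4} → SUM(qty)=12
  closed: ids {1, 29} → SUM(qty)=10
  failed: ids {11, 15, 19, 32} → SUM(qty)=20
  shipped: ids {18, 23, 26} → SUM(qty)=18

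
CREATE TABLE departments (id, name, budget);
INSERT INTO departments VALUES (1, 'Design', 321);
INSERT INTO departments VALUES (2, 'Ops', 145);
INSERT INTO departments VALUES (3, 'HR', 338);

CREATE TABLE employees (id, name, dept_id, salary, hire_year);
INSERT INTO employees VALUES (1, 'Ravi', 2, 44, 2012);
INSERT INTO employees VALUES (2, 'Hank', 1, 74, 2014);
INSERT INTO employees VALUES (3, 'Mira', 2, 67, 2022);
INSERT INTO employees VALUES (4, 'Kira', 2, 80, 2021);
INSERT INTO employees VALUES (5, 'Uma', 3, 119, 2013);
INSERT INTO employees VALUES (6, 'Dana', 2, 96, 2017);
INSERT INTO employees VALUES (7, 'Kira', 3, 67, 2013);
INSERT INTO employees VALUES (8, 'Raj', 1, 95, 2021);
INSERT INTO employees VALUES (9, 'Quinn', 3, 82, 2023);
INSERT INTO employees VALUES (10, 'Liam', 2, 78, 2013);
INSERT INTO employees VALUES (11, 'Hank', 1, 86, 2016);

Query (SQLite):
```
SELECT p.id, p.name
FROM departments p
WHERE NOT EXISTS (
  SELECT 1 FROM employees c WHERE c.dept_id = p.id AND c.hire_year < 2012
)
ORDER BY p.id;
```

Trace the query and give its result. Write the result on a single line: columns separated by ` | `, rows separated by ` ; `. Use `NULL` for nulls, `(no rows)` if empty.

1 | Design ; 2 | Ops ; 3 | HR

For each departments row, check whether any employees with matching dept_id has hire_year < 2012.
Keep rows where that is false.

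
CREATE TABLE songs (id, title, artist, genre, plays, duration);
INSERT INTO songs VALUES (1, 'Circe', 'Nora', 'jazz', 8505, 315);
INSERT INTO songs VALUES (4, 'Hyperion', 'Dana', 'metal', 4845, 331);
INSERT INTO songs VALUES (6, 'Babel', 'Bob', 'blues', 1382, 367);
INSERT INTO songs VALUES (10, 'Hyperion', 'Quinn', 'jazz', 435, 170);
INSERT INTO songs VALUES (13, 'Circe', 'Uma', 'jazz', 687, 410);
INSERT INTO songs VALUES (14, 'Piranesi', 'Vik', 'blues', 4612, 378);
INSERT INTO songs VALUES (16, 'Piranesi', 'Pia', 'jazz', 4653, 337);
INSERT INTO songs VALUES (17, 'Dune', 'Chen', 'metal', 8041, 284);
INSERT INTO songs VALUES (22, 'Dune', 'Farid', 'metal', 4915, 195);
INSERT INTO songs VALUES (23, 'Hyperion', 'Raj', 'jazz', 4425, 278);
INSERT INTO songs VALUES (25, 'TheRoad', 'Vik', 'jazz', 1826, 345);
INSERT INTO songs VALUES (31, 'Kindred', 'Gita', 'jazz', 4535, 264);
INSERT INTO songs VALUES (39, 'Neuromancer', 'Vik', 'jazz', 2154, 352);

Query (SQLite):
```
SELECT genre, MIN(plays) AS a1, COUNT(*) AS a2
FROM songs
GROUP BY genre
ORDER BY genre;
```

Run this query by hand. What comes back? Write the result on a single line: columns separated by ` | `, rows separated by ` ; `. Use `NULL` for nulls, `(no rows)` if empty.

blues | 1382 | 2 ; jazz | 435 | 8 ; metal | 4845 | 3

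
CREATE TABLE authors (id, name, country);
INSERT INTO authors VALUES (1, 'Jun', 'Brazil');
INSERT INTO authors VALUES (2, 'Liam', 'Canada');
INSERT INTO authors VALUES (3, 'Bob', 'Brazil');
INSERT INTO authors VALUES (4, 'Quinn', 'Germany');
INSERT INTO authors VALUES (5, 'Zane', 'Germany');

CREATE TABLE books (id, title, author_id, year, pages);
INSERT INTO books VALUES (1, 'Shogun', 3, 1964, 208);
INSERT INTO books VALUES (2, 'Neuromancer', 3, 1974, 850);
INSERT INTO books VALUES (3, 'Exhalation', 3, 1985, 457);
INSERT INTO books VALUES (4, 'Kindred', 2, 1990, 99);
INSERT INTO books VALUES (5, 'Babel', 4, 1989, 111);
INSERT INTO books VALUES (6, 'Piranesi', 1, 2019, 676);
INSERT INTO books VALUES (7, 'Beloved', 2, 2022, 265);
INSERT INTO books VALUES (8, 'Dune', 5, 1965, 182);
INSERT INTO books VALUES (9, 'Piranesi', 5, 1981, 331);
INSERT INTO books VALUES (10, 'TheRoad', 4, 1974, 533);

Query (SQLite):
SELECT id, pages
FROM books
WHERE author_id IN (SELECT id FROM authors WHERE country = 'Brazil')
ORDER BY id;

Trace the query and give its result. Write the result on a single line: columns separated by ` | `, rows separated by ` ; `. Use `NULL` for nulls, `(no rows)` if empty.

Inner query: authors.id where country = 'Brazil'.
Outer: keep books rows whose author_id is in that set.
Inner query → {1, 3}

1 | 208 ; 2 | 850 ; 3 | 457 ; 6 | 676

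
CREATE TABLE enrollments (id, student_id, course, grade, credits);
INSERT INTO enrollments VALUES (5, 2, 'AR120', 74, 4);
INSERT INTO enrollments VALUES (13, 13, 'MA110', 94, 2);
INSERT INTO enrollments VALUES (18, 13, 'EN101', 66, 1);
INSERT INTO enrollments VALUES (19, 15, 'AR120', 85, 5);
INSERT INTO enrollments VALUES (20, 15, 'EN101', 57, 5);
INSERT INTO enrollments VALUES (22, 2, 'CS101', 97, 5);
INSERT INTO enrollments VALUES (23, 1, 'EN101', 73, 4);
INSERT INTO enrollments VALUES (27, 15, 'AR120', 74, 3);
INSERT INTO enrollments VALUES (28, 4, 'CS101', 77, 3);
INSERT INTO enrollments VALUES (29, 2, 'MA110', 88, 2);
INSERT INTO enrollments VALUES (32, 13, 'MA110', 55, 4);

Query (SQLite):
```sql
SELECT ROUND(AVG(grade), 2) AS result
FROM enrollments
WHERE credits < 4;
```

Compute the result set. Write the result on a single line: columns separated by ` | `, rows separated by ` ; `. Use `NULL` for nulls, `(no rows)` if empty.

79.8

Rows where credits < 4 → grade values: [94, 66, 74, 77, 88].
AVG = 399 / 5 (rounded to 2 dp).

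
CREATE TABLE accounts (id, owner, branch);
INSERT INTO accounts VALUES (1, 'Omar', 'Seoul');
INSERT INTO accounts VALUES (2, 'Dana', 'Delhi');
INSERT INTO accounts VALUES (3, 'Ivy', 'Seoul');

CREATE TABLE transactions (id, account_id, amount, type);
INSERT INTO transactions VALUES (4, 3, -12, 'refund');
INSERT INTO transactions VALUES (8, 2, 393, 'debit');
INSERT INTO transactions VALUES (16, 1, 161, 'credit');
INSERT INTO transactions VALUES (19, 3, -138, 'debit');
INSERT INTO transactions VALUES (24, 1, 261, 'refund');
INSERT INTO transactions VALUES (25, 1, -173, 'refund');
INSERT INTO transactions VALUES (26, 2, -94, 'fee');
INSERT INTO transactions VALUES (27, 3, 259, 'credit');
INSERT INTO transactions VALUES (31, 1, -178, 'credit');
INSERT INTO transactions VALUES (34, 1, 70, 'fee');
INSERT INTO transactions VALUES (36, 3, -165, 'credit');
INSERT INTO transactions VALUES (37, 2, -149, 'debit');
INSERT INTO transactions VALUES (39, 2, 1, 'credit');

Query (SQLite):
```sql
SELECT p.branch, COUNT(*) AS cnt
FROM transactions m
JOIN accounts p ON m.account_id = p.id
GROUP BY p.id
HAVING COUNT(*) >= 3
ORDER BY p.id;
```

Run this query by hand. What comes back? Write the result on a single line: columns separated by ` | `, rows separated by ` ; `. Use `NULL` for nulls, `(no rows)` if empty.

Seoul | 5 ; Delhi | 4 ; Seoul | 4

Join each transactions row to its accounts via account_id.
Group joined rows by accounts.id; compute COUNT(*) per group.
HAVING: keep groups with count ≥ 3.
  1: ids {16, 24, 25, 31, 34} → COUNT(*)=5
  2: ids {8, 26, 37, 39} → COUNT(*)=4
  3: ids {4, 19, 27, 36} → COUNT(*)=4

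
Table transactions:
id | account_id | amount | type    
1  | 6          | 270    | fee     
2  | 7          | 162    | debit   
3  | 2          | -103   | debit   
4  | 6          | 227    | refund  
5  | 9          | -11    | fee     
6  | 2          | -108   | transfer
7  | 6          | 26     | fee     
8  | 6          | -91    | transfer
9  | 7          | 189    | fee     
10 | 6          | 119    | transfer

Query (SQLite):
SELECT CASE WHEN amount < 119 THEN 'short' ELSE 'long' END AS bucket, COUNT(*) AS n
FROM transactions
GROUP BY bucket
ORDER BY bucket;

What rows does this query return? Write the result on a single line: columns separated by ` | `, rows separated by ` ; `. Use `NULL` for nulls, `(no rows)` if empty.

long | 5 ; short | 5

Bucket rows by amount < 119 → 'short' else 'long'; count each bucket.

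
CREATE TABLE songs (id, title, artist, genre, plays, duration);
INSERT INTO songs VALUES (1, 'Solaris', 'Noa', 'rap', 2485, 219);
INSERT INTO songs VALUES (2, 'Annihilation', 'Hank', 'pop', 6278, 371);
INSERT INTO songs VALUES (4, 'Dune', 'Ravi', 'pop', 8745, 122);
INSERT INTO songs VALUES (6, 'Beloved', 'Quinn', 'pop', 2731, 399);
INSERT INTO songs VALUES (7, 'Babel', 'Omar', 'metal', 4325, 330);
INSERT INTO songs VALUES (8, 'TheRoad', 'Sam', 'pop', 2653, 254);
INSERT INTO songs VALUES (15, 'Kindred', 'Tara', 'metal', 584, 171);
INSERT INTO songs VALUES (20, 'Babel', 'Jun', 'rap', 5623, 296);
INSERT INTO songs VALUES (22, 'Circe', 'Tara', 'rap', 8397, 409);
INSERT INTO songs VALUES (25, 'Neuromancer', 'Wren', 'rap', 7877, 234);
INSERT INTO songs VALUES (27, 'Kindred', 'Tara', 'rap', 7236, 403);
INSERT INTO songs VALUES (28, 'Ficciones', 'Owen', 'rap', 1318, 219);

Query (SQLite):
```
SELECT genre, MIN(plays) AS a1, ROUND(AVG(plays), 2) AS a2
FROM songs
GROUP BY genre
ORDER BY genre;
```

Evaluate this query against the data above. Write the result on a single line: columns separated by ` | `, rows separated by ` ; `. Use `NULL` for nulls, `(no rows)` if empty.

Group songs by genre.
Per group compute: MIN(plays), ROUND(AVG(plays), 2).
  metal: ids {7, 15} → MIN(plays)=584, ROUND(AVG(plays), 2)=2454.5
  pop: ids {2, 4, 6, 8} → MIN(plays)=2653, ROUND(AVG(plays), 2)=5101.75
  rap: ids {1, 20, 22, 25, 27, 28} → MIN(plays)=1318, ROUND(AVG(plays), 2)=5489.33

metal | 584 | 2454.5 ; pop | 2653 | 5101.75 ; rap | 1318 | 5489.33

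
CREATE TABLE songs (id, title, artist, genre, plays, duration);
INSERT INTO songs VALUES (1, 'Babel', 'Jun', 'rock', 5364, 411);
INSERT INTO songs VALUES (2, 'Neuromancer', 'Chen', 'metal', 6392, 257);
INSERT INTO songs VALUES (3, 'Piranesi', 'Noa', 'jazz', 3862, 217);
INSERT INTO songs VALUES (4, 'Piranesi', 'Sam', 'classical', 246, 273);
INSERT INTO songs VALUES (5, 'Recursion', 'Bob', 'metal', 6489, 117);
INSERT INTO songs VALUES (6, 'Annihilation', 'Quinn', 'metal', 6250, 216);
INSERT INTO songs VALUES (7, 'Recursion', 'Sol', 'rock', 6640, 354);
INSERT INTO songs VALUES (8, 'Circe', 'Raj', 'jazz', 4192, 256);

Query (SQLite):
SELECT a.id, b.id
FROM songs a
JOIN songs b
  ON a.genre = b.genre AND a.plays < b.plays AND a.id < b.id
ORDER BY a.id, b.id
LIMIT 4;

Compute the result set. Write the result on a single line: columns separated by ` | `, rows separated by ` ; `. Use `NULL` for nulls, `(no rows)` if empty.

Pairs (a,b) with same genre, a.plays < b.plays, a.id < b.id.
genre groups: classical:{4} jazz:{3,8} metal:{2,5,6} rock:{1,7}
Ordered by (a.id, b.id); first 4.

1 | 7 ; 2 | 5 ; 3 | 8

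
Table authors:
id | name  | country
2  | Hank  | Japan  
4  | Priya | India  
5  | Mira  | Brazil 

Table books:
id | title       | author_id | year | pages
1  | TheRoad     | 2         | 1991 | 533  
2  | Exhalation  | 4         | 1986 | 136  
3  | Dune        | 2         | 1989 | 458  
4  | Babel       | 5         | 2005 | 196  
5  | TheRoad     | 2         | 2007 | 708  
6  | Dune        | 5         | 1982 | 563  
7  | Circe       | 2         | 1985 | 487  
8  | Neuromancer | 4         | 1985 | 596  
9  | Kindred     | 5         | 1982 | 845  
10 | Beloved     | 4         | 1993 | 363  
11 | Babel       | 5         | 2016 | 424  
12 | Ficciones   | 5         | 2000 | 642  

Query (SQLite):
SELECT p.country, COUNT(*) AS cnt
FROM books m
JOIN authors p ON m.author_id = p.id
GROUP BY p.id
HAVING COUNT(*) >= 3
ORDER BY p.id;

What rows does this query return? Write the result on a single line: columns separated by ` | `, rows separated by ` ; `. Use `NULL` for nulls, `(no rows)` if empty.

Japan | 4 ; India | 3 ; Brazil | 5

Join each books row to its authors via author_id.
Group joined rows by authors.id; compute COUNT(*) per group.
HAVING: keep groups with count ≥ 3.
  2: ids {1, 3, 5, 7} → COUNT(*)=4
  4: ids {2, 8, 10} → COUNT(*)=3
  5: ids {4, 6, 9, 11, 12} → COUNT(*)=5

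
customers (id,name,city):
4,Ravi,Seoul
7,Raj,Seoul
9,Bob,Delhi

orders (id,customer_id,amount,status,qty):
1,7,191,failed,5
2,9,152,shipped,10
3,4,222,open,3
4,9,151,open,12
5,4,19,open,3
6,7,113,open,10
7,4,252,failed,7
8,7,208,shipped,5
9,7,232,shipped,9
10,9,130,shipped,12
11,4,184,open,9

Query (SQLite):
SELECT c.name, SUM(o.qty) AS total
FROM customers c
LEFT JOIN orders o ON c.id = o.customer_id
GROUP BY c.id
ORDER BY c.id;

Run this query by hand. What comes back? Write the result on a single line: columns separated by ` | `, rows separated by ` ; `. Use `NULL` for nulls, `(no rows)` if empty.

Ravi | 22 ; Raj | 29 ; Bob | 34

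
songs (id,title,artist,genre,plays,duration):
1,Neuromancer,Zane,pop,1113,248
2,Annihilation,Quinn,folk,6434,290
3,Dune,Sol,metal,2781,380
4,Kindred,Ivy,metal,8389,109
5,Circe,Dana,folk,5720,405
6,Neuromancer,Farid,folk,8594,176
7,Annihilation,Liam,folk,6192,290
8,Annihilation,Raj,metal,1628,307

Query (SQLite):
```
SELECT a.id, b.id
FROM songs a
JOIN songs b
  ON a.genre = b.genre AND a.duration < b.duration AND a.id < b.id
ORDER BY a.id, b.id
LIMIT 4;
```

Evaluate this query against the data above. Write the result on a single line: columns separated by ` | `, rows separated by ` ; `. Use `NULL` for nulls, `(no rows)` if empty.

2 | 5 ; 4 | 8 ; 6 | 7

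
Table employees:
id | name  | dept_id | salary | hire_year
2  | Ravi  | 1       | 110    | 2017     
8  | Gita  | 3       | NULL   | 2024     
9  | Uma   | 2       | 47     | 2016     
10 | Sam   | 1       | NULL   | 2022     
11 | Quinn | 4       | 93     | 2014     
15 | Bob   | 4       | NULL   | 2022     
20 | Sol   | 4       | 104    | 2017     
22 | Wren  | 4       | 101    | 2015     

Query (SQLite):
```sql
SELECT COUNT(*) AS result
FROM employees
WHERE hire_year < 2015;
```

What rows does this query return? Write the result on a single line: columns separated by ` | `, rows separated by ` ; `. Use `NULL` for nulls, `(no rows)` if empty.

Rows where hire_year < 2015 → salary values: [93].
COUNT(*) counts rows → 1.

1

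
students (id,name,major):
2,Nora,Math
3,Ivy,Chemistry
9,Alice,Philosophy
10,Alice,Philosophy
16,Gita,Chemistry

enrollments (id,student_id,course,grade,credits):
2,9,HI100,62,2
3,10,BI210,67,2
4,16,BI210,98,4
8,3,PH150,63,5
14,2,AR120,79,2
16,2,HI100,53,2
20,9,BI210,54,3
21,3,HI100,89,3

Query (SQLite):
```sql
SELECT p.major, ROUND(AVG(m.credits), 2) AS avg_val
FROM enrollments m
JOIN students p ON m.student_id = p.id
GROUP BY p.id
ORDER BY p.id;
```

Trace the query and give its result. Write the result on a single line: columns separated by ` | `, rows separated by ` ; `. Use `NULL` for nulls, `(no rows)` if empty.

Math | 2 ; Chemistry | 4 ; Philosophy | 2.5 ; Philosophy | 2 ; Chemistry | 4

Join each enrollments row to its students via student_id.
Group joined rows by students.id; compute ROUND(AVG(m.credits), 2) per group.
  2: ids {14, 16} → ROUND(AVG(m.credits), 2)=2
  3: ids {8, 21} → ROUND(AVG(m.credits), 2)=4
  9: ids {2, 20} → ROUND(AVG(m.credits), 2)=2.5
  10: ids {3} → ROUND(AVG(m.credits), 2)=2
  16: ids {4} → ROUND(AVG(m.credits), 2)=4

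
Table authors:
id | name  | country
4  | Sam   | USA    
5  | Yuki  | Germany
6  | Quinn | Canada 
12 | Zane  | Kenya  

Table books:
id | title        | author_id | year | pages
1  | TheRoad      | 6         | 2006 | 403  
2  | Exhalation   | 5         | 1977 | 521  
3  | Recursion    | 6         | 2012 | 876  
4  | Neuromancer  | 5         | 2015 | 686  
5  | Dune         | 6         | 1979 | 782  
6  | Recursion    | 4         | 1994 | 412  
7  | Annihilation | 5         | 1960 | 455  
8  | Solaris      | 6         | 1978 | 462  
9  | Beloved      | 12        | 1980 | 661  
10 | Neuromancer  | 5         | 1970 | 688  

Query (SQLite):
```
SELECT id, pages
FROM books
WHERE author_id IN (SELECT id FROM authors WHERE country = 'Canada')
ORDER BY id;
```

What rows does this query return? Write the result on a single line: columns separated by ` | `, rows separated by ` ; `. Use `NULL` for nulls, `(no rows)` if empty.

Inner query: authors.id where country = 'Canada'.
Outer: keep books rows whose author_id is in that set.
Inner query → {6}

1 | 403 ; 3 | 876 ; 5 | 782 ; 8 | 462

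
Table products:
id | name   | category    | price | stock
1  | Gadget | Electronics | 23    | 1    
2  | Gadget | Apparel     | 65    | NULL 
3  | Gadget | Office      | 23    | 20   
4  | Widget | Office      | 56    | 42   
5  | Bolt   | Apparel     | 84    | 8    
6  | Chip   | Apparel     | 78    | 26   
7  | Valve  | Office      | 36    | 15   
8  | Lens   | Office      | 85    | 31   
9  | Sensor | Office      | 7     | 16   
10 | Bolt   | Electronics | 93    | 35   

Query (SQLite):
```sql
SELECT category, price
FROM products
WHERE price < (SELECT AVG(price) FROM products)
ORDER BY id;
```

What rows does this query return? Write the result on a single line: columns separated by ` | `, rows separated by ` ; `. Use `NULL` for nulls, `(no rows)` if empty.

Scalar subquery: AVG(price) over all products rows = 55.0.
Keep rows where price < that value.

Electronics | 23 ; Office | 23 ; Office | 36 ; Office | 7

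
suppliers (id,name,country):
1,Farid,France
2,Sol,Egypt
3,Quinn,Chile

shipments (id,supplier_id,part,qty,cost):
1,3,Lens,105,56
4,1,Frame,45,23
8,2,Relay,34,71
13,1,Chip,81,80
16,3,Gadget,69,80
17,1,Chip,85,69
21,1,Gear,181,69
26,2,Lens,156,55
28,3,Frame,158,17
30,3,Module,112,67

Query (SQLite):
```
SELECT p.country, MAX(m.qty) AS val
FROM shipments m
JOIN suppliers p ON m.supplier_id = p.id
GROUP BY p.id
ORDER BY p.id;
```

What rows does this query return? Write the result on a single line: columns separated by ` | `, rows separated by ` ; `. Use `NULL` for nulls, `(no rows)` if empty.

Join each shipments row to its suppliers via supplier_id.
Group joined rows by suppliers.id; compute MAX(m.qty) per group.
  1: ids {4, 13, 17, 21} → MAX(m.qty)=181
  2: ids {8, 26} → MAX(m.qty)=156
  3: ids {1, 16, 28, 30} → MAX(m.qty)=158

France | 181 ; Egypt | 156 ; Chile | 158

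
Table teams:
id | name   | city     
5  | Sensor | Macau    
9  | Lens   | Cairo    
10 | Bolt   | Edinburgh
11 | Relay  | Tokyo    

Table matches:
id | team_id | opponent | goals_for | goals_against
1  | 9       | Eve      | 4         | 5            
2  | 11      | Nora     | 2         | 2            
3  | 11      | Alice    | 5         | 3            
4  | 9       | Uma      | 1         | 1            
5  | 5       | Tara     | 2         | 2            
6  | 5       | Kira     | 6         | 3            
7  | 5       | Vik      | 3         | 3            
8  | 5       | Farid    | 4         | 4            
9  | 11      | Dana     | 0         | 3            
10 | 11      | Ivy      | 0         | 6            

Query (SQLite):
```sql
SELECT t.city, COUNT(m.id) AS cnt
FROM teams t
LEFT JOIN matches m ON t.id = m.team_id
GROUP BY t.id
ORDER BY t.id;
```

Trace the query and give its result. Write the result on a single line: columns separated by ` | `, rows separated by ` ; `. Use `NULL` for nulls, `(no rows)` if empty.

Macau | 4 ; Cairo | 2 ; Edinburgh | 0 ; Tokyo | 4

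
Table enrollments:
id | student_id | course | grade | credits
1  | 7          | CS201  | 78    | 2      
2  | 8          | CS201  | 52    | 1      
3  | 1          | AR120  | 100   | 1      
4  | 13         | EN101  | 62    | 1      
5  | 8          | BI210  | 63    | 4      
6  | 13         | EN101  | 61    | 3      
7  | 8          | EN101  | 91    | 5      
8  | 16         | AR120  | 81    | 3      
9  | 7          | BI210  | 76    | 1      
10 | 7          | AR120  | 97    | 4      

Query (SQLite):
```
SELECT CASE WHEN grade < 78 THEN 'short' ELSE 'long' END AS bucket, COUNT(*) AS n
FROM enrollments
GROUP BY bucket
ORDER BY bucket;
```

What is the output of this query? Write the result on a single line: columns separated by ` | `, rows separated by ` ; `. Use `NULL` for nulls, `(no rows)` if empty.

long | 5 ; short | 5

Bucket rows by grade < 78 → 'short' else 'long'; count each bucket.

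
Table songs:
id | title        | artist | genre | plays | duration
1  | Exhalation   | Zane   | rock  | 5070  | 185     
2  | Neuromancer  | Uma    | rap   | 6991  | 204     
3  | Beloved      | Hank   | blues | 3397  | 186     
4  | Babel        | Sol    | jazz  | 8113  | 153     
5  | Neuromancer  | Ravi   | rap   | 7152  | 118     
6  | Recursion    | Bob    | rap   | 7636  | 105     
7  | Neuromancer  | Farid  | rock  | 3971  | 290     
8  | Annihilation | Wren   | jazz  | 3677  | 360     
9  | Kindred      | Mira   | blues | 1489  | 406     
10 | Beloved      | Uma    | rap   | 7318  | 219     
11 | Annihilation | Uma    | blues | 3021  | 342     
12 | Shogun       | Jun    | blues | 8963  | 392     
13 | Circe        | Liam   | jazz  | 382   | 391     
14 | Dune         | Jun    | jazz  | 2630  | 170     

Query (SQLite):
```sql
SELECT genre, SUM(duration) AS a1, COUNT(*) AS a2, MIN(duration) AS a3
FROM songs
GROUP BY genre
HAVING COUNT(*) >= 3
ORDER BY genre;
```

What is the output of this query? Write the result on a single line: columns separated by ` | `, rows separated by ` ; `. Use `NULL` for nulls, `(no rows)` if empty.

blues | 1326 | 4 | 186 ; jazz | 1074 | 4 | 153 ; rap | 646 | 4 | 105

Group songs by genre.
Per group compute: SUM(duration), COUNT(*), MIN(duration).
HAVING: drop groups with fewer than 3 rows.
  blues: ids {3, 9, 11, 12} → SUM(duration)=1326, COUNT(*)=4, MIN(duration)=186
  jazz: ids {4, 8, 13, 14} → SUM(duration)=1074, COUNT(*)=4, MIN(duration)=153
  rap: ids {2, 5, 6, 10} → SUM(duration)=646, COUNT(*)=4, MIN(duration)=105
  rock: ids {1, 7} → SUM(duration)=475, COUNT(*)=2, MIN(duration)=185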